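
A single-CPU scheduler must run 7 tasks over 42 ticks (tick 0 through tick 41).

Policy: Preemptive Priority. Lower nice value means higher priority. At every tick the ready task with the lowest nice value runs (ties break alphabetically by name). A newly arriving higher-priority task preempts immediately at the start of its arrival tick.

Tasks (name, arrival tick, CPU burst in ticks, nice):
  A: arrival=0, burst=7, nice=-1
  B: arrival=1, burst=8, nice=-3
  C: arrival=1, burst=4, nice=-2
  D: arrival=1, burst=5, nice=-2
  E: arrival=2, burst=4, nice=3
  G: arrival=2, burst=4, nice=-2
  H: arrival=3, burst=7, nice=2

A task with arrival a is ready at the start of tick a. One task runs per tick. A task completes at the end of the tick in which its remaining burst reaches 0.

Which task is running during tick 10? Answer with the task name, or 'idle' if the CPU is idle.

running at tick 10 = C

t=0: ready={A} → run A
t=1: ready={A,B,C,D} → run B
t=2: ready={A,B,C,D,E,G} → run B
t=3: ready={A,B,C,D,E,G,H} → run B
t=4: ready={A,B,C,D,E,G,H} → run B
t=5: ready={A,B,C,D,E,G,H} → run B
t=6: ready={A,B,C,D,E,G,H} → run B
t=7: ready={A,B,C,D,E,G,H} → run B
t=8: ready={A,B,C,D,E,G,H} → run B
t=9: ready={A,C,D,E,G,H} → run C
t=10: ready={A,C,D,E,G,H} → run C
t=11: ready={A,C,D,E,G,H} → run C
t=12: ready={A,C,D,E,G,H} → run C
t=13: ready={A,D,E,G,H} → run D
t=14: ready={A,D,E,G,H} → run D
t=15: ready={A,D,E,G,H} → run D
t=16: ready={A,D,E,G,H} → run D
t=17: ready={A,D,E,G,H} → run D
t=18: ready={A,E,G,H} → run G
t=19: ready={A,E,G,H} → run G
t=20: ready={A,E,G,H} → run G
t=21: ready={A,E,G,H} → run G
t=22: ready={A,E,H} → run A
t=23: ready={A,E,H} → run A
t=24: ready={A,E,H} → run A
t=25: ready={A,E,H} → run A
t=26: ready={A,E,H} → run A
t=27: ready={A,E,H} → run A
t=28: ready={E,H} → run H
t=29: ready={E,H} → run H
t=30: ready={E,H} → run H
t=31: ready={E,H} → run H
t=32: ready={E,H} → run H
t=33: ready={E,H} → run H
t=34: ready={E,H} → run H
t=35: ready={E} → run E
t=36: ready={E} → run E
t=37: ready={E} → run E
t=38: ready={E} → run E
t=39: (idle)
t=40: (idle)
t=41: (idle)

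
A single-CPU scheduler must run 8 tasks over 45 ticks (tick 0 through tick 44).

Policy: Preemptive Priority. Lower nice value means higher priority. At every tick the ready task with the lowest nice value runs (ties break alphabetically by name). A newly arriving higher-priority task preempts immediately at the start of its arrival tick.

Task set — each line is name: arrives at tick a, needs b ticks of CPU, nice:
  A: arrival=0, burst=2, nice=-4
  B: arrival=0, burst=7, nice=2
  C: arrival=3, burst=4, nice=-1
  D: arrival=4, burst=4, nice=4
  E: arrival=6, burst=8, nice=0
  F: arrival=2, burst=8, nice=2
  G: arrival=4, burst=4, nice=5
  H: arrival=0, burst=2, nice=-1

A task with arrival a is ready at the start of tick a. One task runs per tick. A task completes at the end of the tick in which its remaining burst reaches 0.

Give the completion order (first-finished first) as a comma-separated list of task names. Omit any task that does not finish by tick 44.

t=0: ready={A,B,H} → run A
t=1: ready={A,B,H} → run A
t=2: ready={B,F,H} → run H
t=3: ready={B,C,F,H} → run C
t=4: ready={B,C,D,F,G,H} → run C
t=5: ready={B,C,D,F,G,H} → run C
t=6: ready={B,C,D,E,F,G,H} → run C
t=7: ready={B,D,E,F,G,H} → run H
t=8: ready={B,D,E,F,G} → run E
t=9: ready={B,D,E,F,G} → run E
t=10: ready={B,D,E,F,G} → run E
t=11: ready={B,D,E,F,G} → run E
t=12: ready={B,D,E,F,G} → run E
t=13: ready={B,D,E,F,G} → run E
t=14: ready={B,D,E,F,G} → run E
t=15: ready={B,D,E,F,G} → run E
t=16: ready={B,D,F,G} → run B
t=17: ready={B,D,F,G} → run B
t=18: ready={B,D,F,G} → run B
t=19: ready={B,D,F,G} → run B
t=20: ready={B,D,F,G} → run B
t=21: ready={B,D,F,G} → run B
t=22: ready={B,D,F,G} → run B
t=23: ready={D,F,G} → run F
t=24: ready={D,F,G} → run F
t=25: ready={D,F,G} → run F
t=26: ready={D,F,G} → run F
t=27: ready={D,F,G} → run F
t=28: ready={D,F,G} → run F
t=29: ready={D,F,G} → run F
t=30: ready={D,F,G} → run F
t=31: ready={D,G} → run D
t=32: ready={D,G} → run D
t=33: ready={D,G} → run D
t=34: ready={D,G} → run D
t=35: ready={G} → run G
t=36: ready={G} → run G
t=37: ready={G} → run G
t=38: ready={G} → run G
t=39: (idle)
t=40: (idle)
t=41: (idle)
t=42: (idle)
t=43: (idle)
t=44: (idle)

completion order = A, C, H, E, B, F, D, G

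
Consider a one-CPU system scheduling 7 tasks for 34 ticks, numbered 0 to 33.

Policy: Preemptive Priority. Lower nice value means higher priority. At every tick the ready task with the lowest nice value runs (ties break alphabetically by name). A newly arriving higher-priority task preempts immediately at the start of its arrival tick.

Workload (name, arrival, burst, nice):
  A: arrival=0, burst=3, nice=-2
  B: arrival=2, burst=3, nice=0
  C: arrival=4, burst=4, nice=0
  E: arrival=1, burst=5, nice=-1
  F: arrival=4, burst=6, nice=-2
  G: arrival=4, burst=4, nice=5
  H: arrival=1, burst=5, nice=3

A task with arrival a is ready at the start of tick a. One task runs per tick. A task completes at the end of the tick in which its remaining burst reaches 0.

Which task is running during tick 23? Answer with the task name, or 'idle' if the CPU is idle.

running at tick 23 = H

t=0: ready={A} → run A
t=1: ready={A,E,H} → run A
t=2: ready={A,B,E,H} → run A
t=3: ready={B,E,H} → run E
t=4: ready={B,C,E,F,G,H} → run F
t=5: ready={B,C,E,F,G,H} → run F
t=6: ready={B,C,E,F,G,H} → run F
t=7: ready={B,C,E,F,G,H} → run F
t=8: ready={B,C,E,F,G,H} → run F
t=9: ready={B,C,E,F,G,H} → run F
t=10: ready={B,C,E,G,H} → run E
t=11: ready={B,C,E,G,H} → run E
t=12: ready={B,C,E,G,H} → run E
t=13: ready={B,C,E,G,H} → run E
t=14: ready={B,C,G,H} → run B
t=15: ready={B,C,G,H} → run B
t=16: ready={B,C,G,H} → run B
t=17: ready={C,G,H} → run C
t=18: ready={C,G,H} → run C
t=19: ready={C,G,H} → run C
t=20: ready={C,G,H} → run C
t=21: ready={G,H} → run H
t=22: ready={G,H} → run H
t=23: ready={G,H} → run H
t=24: ready={G,H} → run H
t=25: ready={G,H} → run H
t=26: ready={G} → run G
t=27: ready={G} → run G
t=28: ready={G} → run G
t=29: ready={G} → run G
t=30: (idle)
t=31: (idle)
t=32: (idle)
t=33: (idle)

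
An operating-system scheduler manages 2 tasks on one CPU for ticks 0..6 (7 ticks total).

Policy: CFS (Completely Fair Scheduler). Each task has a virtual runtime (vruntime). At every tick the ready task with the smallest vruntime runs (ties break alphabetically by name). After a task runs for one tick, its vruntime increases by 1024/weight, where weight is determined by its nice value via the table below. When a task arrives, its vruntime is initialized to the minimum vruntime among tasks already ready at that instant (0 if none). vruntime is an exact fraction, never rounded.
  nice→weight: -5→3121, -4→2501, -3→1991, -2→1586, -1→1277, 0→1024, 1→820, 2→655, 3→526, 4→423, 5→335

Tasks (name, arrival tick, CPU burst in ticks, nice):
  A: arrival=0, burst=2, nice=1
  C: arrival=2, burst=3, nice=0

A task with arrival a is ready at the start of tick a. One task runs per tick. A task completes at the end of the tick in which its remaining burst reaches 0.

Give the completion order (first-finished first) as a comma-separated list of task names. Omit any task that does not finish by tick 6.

completion order = A, C

t=0: vr[A=0] → run A
t=1: vr[A=256/205] → run A
t=2: vr[C=0] → run C
t=3: vr[C=1] → run C
t=4: vr[C=2] → run C
t=5: (idle)
t=6: (idle)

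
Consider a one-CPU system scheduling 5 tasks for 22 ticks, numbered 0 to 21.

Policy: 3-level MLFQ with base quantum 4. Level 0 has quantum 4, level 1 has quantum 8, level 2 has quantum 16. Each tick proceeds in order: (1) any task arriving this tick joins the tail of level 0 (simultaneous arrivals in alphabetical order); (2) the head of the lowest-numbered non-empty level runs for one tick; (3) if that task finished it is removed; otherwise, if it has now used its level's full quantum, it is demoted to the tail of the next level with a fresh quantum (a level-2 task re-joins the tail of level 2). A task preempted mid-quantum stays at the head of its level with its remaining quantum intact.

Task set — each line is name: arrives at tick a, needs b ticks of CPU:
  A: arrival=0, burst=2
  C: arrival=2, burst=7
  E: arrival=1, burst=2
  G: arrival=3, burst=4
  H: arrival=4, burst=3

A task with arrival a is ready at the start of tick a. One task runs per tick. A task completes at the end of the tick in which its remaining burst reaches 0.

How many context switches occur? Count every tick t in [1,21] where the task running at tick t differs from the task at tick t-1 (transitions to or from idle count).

t=0: L0/L1/L2 = A/-/- → run A
t=1: L0/L1/L2 = AE/-/- → run A
t=2: L0/L1/L2 = EC/-/- → run E
t=3: L0/L1/L2 = ECG/-/- → run E
t=4: L0/L1/L2 = CGH/-/- → run C
t=5: L0/L1/L2 = CGH/-/- → run C
t=6: L0/L1/L2 = CGH/-/- → run C
t=7: L0/L1/L2 = CGH/-/- → run C
t=8: L0/L1/L2 = GH/C/- → run G
t=9: L0/L1/L2 = GH/C/- → run G
t=10: L0/L1/L2 = GH/C/- → run G
t=11: L0/L1/L2 = GH/C/- → run G
t=12: L0/L1/L2 = H/C/- → run H
t=13: L0/L1/L2 = H/C/- → run H
t=14: L0/L1/L2 = H/C/- → run H
t=15: L0/L1/L2 = -/C/- → run C
t=16: L0/L1/L2 = -/C/- → run C
t=17: L0/L1/L2 = -/C/- → run C
t=18: (idle)
t=19: (idle)
t=20: (idle)
t=21: (idle)

context switches = 6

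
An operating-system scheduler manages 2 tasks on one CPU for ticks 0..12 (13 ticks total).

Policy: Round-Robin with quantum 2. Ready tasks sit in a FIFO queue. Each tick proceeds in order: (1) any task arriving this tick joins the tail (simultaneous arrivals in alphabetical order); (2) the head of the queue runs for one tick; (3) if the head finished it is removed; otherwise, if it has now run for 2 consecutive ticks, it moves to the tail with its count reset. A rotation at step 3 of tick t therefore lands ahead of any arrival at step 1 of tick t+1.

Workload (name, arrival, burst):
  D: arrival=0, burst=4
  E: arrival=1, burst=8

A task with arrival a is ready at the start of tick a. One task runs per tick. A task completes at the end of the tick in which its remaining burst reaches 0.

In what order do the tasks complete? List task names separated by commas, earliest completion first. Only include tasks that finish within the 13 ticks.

t=0: queue=[D] q_used=0 → run D
t=1: queue=[D,E] q_used=1 → run D
t=2: queue=[E,D] q_used=0 → run E
t=3: queue=[E,D] q_used=1 → run E
t=4: queue=[D,E] q_used=0 → run D
t=5: queue=[D,E] q_used=1 → run D
t=6: queue=[E] q_used=0 → run E
t=7: queue=[E] q_used=1 → run E
t=8: queue=[E] q_used=0 → run E
t=9: queue=[E] q_used=1 → run E
t=10: queue=[E] q_used=0 → run E
t=11: queue=[E] q_used=1 → run E
t=12: (idle)

completion order = D, E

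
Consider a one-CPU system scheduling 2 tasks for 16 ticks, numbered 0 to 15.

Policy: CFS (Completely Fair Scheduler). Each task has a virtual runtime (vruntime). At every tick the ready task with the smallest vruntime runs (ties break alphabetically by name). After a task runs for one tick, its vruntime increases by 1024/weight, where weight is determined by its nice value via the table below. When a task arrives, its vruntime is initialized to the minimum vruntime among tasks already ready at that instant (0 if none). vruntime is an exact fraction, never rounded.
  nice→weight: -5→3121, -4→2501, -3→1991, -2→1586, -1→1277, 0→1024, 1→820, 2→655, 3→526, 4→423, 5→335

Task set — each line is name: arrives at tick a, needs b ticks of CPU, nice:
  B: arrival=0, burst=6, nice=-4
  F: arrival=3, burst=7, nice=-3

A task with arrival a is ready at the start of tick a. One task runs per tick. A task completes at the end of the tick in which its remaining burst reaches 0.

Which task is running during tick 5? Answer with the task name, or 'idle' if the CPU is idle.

t=0: vr[B=0] → run B
t=1: vr[B=1024/2501] → run B
t=2: vr[B=2048/2501] → run B
t=3: vr[B=3072/2501 F=3072/2501] → run B
t=4: vr[B=4096/2501 F=3072/2501] → run F
t=5: vr[B=4096/2501 F=8677376/4979491] → run B
t=6: vr[B=5120/2501 F=8677376/4979491] → run F
t=7: vr[B=5120/2501 F=11238400/4979491] → run B
t=8: vr[F=11238400/4979491] → run F
t=9: vr[F=13799424/4979491] → run F
t=10: vr[F=16360448/4979491] → run F
t=11: vr[F=18921472/4979491] → run F
t=12: vr[F=21482496/4979491] → run F
t=13: (idle)
t=14: (idle)
t=15: (idle)

running at tick 5 = B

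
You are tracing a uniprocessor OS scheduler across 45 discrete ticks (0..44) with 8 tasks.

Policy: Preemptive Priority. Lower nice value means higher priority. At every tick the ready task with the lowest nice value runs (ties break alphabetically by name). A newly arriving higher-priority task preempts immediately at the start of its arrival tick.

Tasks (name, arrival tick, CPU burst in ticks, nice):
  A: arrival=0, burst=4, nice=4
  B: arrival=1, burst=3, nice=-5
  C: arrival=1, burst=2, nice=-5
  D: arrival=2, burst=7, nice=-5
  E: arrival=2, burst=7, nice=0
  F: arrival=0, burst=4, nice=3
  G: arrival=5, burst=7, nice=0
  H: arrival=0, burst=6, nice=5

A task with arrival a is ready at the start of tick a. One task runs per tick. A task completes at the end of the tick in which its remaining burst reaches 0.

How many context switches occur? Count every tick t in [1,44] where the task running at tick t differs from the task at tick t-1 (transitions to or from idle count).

t=0: ready={A,F,H} → run F
t=1: ready={A,B,C,F,H} → run B
t=2: ready={A,B,C,D,E,F,H} → run B
t=3: ready={A,B,C,D,E,F,H} → run B
t=4: ready={A,C,D,E,F,H} → run C
t=5: ready={A,C,D,E,F,G,H} → run C
t=6: ready={A,D,E,F,G,H} → run D
t=7: ready={A,D,E,F,G,H} → run D
t=8: ready={A,D,E,F,G,H} → run D
t=9: ready={A,D,E,F,G,H} → run D
t=10: ready={A,D,E,F,G,H} → run D
t=11: ready={A,D,E,F,G,H} → run D
t=12: ready={A,D,E,F,G,H} → run D
t=13: ready={A,E,F,G,H} → run E
t=14: ready={A,E,F,G,H} → run E
t=15: ready={A,E,F,G,H} → run E
t=16: ready={A,E,F,G,H} → run E
t=17: ready={A,E,F,G,H} → run E
t=18: ready={A,E,F,G,H} → run E
t=19: ready={A,E,F,G,H} → run E
t=20: ready={A,F,G,H} → run G
t=21: ready={A,F,G,H} → run G
t=22: ready={A,F,G,H} → run G
t=23: ready={A,F,G,H} → run G
t=24: ready={A,F,G,H} → run G
t=25: ready={A,F,G,H} → run G
t=26: ready={A,F,G,H} → run G
t=27: ready={A,F,H} → run F
t=28: ready={A,F,H} → run F
t=29: ready={A,F,H} → run F
t=30: ready={A,H} → run A
t=31: ready={A,H} → run A
t=32: ready={A,H} → run A
t=33: ready={A,H} → run A
t=34: ready={H} → run H
t=35: ready={H} → run H
t=36: ready={H} → run H
t=37: ready={H} → run H
t=38: ready={H} → run H
t=39: ready={H} → run H
t=40: (idle)
t=41: (idle)
t=42: (idle)
t=43: (idle)
t=44: (idle)

context switches = 9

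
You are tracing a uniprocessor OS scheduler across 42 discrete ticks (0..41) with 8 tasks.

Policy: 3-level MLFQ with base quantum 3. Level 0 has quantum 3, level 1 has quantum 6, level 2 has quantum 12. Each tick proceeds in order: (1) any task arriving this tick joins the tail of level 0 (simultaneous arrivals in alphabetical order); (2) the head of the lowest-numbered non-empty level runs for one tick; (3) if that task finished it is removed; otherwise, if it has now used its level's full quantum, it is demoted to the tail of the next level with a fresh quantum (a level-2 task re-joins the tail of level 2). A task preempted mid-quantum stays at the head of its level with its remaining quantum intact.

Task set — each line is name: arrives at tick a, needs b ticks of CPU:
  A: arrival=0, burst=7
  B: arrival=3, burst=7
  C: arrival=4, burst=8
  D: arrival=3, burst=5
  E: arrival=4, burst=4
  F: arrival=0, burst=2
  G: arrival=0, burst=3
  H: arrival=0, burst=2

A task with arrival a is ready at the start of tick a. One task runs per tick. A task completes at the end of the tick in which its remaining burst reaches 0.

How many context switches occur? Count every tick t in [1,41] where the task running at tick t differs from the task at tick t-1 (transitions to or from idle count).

context switches = 13

t=0: L0/L1/L2 = AFGH/-/- → run A
t=1: L0/L1/L2 = AFGH/-/- → run A
t=2: L0/L1/L2 = AFGH/-/- → run A
t=3: L0/L1/L2 = FGHBD/A/- → run F
t=4: L0/L1/L2 = FGHBDCE/A/- → run F
t=5: L0/L1/L2 = GHBDCE/A/- → run G
t=6: L0/L1/L2 = GHBDCE/A/- → run G
t=7: L0/L1/L2 = GHBDCE/A/- → run G
t=8: L0/L1/L2 = HBDCE/A/- → run H
t=9: L0/L1/L2 = HBDCE/A/- → run H
t=10: L0/L1/L2 = BDCE/A/- → run B
t=11: L0/L1/L2 = BDCE/A/- → run B
t=12: L0/L1/L2 = BDCE/A/- → run B
t=13: L0/L1/L2 = DCE/AB/- → run D
t=14: L0/L1/L2 = DCE/AB/- → run D
t=15: L0/L1/L2 = DCE/AB/- → run D
t=16: L0/L1/L2 = CE/ABD/- → run C
t=17: L0/L1/L2 = CE/ABD/- → run C
t=18: L0/L1/L2 = CE/ABD/- → run C
t=19: L0/L1/L2 = E/ABDC/- → run E
t=20: L0/L1/L2 = E/ABDC/- → run E
t=21: L0/L1/L2 = E/ABDC/- → run E
t=22: L0/L1/L2 = -/ABDCE/- → run A
t=23: L0/L1/L2 = -/ABDCE/- → run A
t=24: L0/L1/L2 = -/ABDCE/- → run A
t=25: L0/L1/L2 = -/ABDCE/- → run A
t=26: L0/L1/L2 = -/BDCE/- → run B
t=27: L0/L1/L2 = -/BDCE/- → run B
t=28: L0/L1/L2 = -/BDCE/- → run B
t=29: L0/L1/L2 = -/BDCE/- → run B
t=30: L0/L1/L2 = -/DCE/- → run D
t=31: L0/L1/L2 = -/DCE/- → run D
t=32: L0/L1/L2 = -/CE/- → run C
t=33: L0/L1/L2 = -/CE/- → run C
t=34: L0/L1/L2 = -/CE/- → run C
t=35: L0/L1/L2 = -/CE/- → run C
t=36: L0/L1/L2 = -/CE/- → run C
t=37: L0/L1/L2 = -/E/- → run E
t=38: (idle)
t=39: (idle)
t=40: (idle)
t=41: (idle)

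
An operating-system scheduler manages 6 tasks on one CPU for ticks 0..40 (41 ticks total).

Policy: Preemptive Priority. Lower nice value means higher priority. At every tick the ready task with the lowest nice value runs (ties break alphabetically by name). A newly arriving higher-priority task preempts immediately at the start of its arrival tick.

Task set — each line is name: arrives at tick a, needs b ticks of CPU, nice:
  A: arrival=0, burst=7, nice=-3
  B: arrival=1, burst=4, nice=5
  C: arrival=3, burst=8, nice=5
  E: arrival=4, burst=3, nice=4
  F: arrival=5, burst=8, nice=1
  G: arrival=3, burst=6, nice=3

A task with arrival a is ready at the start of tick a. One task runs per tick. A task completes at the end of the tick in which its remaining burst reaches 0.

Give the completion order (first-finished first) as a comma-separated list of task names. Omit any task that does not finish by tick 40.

t=0: ready={A} → run A
t=1: ready={A,B} → run A
t=2: ready={A,B} → run A
t=3: ready={A,B,C,G} → run A
t=4: ready={A,B,C,E,G} → run A
t=5: ready={A,B,C,E,F,G} → run A
t=6: ready={A,B,C,E,F,G} → run A
t=7: ready={B,C,E,F,G} → run F
t=8: ready={B,C,E,F,G} → run F
t=9: ready={B,C,E,F,G} → run F
t=10: ready={B,C,E,F,G} → run F
t=11: ready={B,C,E,F,G} → run F
t=12: ready={B,C,E,F,G} → run F
t=13: ready={B,C,E,F,G} → run F
t=14: ready={B,C,E,F,G} → run F
t=15: ready={B,C,E,G} → run G
t=16: ready={B,C,E,G} → run G
t=17: ready={B,C,E,G} → run G
t=18: ready={B,C,E,G} → run G
t=19: ready={B,C,E,G} → run G
t=20: ready={B,C,E,G} → run G
t=21: ready={B,C,E} → run E
t=22: ready={B,C,E} → run E
t=23: ready={B,C,E} → run E
t=24: ready={B,C} → run B
t=25: ready={B,C} → run B
t=26: ready={B,C} → run B
t=27: ready={B,C} → run B
t=28: ready={C} → run C
t=29: ready={C} → run C
t=30: ready={C} → run C
t=31: ready={C} → run C
t=32: ready={C} → run C
t=33: ready={C} → run C
t=34: ready={C} → run C
t=35: ready={C} → run C
t=36: (idle)
t=37: (idle)
t=38: (idle)
t=39: (idle)
t=40: (idle)

completion order = A, F, G, E, B, C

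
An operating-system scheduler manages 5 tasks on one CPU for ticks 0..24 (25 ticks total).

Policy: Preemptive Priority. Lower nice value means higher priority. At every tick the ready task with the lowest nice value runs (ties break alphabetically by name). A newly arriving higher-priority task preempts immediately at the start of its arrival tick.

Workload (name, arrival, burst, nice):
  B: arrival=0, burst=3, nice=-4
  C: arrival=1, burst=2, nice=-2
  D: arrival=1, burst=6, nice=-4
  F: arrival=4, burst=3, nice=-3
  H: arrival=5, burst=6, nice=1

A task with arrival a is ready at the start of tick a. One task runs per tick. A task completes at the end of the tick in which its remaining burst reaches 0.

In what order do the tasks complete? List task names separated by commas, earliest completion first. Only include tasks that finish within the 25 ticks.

completion order = B, D, F, C, H

t=0: ready={B} → run B
t=1: ready={B,C,D} → run B
t=2: ready={B,C,D} → run B
t=3: ready={C,D} → run D
t=4: ready={C,D,F} → run D
t=5: ready={C,D,F,H} → run D
t=6: ready={C,D,F,H} → run D
t=7: ready={C,D,F,H} → run D
t=8: ready={C,D,F,H} → run D
t=9: ready={C,F,H} → run F
t=10: ready={C,F,H} → run F
t=11: ready={C,F,H} → run F
t=12: ready={C,H} → run C
t=13: ready={C,H} → run C
t=14: ready={H} → run H
t=15: ready={H} → run H
t=16: ready={H} → run H
t=17: ready={H} → run H
t=18: ready={H} → run H
t=19: ready={H} → run H
t=20: (idle)
t=21: (idle)
t=22: (idle)
t=23: (idle)
t=24: (idle)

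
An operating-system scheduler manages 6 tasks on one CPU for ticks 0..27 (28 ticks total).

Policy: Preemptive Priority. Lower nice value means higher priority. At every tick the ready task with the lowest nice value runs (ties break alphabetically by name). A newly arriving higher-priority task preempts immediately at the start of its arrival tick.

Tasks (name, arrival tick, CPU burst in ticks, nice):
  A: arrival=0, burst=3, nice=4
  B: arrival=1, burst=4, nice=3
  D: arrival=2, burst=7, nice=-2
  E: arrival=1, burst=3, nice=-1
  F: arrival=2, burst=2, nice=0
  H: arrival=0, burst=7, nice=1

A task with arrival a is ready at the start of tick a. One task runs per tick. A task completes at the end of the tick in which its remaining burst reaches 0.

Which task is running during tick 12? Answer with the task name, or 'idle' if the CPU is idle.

t=0: ready={A,H} → run H
t=1: ready={A,B,E,H} → run E
t=2: ready={A,B,D,E,F,H} → run D
t=3: ready={A,B,D,E,F,H} → run D
t=4: ready={A,B,D,E,F,H} → run D
t=5: ready={A,B,D,E,F,H} → run D
t=6: ready={A,B,D,E,F,H} → run D
t=7: ready={A,B,D,E,F,H} → run D
t=8: ready={A,B,D,E,F,H} → run D
t=9: ready={A,B,E,F,H} → run E
t=10: ready={A,B,E,F,H} → run E
t=11: ready={A,B,F,H} → run F
t=12: ready={A,B,F,H} → run F
t=13: ready={A,B,H} → run H
t=14: ready={A,B,H} → run H
t=15: ready={A,B,H} → run H
t=16: ready={A,B,H} → run H
t=17: ready={A,B,H} → run H
t=18: ready={A,B,H} → run H
t=19: ready={A,B} → run B
t=20: ready={A,B} → run B
t=21: ready={A,B} → run B
t=22: ready={A,B} → run B
t=23: ready={A} → run A
t=24: ready={A} → run A
t=25: ready={A} → run A
t=26: (idle)
t=27: (idle)

running at tick 12 = F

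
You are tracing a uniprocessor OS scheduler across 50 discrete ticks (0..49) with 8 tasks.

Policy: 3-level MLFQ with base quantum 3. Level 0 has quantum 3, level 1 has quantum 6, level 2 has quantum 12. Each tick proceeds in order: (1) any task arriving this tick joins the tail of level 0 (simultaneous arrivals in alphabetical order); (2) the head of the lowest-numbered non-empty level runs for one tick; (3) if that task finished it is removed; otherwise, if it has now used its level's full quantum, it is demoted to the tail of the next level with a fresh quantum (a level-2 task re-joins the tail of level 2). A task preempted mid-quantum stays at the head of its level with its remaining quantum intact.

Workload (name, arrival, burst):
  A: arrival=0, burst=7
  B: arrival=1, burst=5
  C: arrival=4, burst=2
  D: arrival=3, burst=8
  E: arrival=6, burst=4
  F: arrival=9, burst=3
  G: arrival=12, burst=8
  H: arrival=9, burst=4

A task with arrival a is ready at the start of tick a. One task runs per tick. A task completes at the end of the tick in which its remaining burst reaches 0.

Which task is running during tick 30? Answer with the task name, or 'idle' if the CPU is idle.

running at tick 30 = D

t=0: L0/L1/L2 = A/-/- → run A
t=1: L0/L1/L2 = AB/-/- → run A
t=2: L0/L1/L2 = AB/-/- → run A
t=3: L0/L1/L2 = BD/A/- → run B
t=4: L0/L1/L2 = BDC/A/- → run B
t=5: L0/L1/L2 = BDC/A/- → run B
t=6: L0/L1/L2 = DCE/AB/- → run D
t=7: L0/L1/L2 = DCE/AB/- → run D
t=8: L0/L1/L2 = DCE/AB/- → run D
t=9: L0/L1/L2 = CEFH/ABD/- → run C
t=10: L0/L1/L2 = CEFH/ABD/- → run C
t=11: L0/L1/L2 = EFH/ABD/- → run E
t=12: L0/L1/L2 = EFHG/ABD/- → run E
t=13: L0/L1/L2 = EFHG/ABD/- → run E
t=14: L0/L1/L2 = FHG/ABDE/- → run F
t=15: L0/L1/L2 = FHG/ABDE/- → run F
t=16: L0/L1/L2 = FHG/ABDE/- → run F
t=17: L0/L1/L2 = HG/ABDE/- → run H
t=18: L0/L1/L2 = HG/ABDE/- → run H
t=19: L0/L1/L2 = HG/ABDE/- → run H
t=20: L0/L1/L2 = G/ABDEH/- → run G
t=21: L0/L1/L2 = G/ABDEH/- → run G
t=22: L0/L1/L2 = G/ABDEH/- → run G
t=23: L0/L1/L2 = -/ABDEHG/- → run A
t=24: L0/L1/L2 = -/ABDEHG/- → run A
t=25: L0/L1/L2 = -/ABDEHG/- → run A
t=26: L0/L1/L2 = -/ABDEHG/- → run A
t=27: L0/L1/L2 = -/BDEHG/- → run B
t=28: L0/L1/L2 = -/BDEHG/- → run B
t=29: L0/L1/L2 = -/DEHG/- → run D
t=30: L0/L1/L2 = -/DEHG/- → run D
t=31: L0/L1/L2 = -/DEHG/- → run D
t=32: L0/L1/L2 = -/DEHG/- → run D
t=33: L0/L1/L2 = -/DEHG/- → run D
t=34: L0/L1/L2 = -/EHG/- → run E
t=35: L0/L1/L2 = -/HG/- → run H
t=36: L0/L1/L2 = -/G/- → run G
t=37: L0/L1/L2 = -/G/- → run G
t=38: L0/L1/L2 = -/G/- → run G
t=39: L0/L1/L2 = -/G/- → run G
t=40: L0/L1/L2 = -/G/- → run G
t=41: (idle)
t=42: (idle)
t=43: (idle)
t=44: (idle)
t=45: (idle)
t=46: (idle)
t=47: (idle)
t=48: (idle)
t=49: (idle)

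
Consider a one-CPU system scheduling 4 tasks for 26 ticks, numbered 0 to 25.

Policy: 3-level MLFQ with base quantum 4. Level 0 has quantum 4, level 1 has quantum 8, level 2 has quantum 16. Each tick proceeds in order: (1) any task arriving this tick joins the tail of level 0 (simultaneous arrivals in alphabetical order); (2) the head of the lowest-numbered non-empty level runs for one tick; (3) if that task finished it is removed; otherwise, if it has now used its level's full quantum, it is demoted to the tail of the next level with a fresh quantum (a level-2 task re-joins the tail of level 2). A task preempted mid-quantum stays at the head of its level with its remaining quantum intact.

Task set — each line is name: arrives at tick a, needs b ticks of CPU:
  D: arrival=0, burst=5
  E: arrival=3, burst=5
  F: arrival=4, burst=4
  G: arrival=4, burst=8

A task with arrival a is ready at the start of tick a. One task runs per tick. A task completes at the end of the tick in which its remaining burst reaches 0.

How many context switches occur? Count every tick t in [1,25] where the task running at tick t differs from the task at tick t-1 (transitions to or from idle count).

t=0: L0/L1/L2 = D/-/- → run D
t=1: L0/L1/L2 = D/-/- → run D
t=2: L0/L1/L2 = D/-/- → run D
t=3: L0/L1/L2 = DE/-/- → run D
t=4: L0/L1/L2 = EFG/D/- → run E
t=5: L0/L1/L2 = EFG/D/- → run E
t=6: L0/L1/L2 = EFG/D/- → run E
t=7: L0/L1/L2 = EFG/D/- → run E
t=8: L0/L1/L2 = FG/DE/- → run F
t=9: L0/L1/L2 = FG/DE/- → run F
t=10: L0/L1/L2 = FG/DE/- → run F
t=11: L0/L1/L2 = FG/DE/- → run F
t=12: L0/L1/L2 = G/DE/- → run G
t=13: L0/L1/L2 = G/DE/- → run G
t=14: L0/L1/L2 = G/DE/- → run G
t=15: L0/L1/L2 = G/DE/- → run G
t=16: L0/L1/L2 = -/DEG/- → run D
t=17: L0/L1/L2 = -/EG/- → run E
t=18: L0/L1/L2 = -/G/- → run G
t=19: L0/L1/L2 = -/G/- → run G
t=20: L0/L1/L2 = -/G/- → run G
t=21: L0/L1/L2 = -/G/- → run G
t=22: (idle)
t=23: (idle)
t=24: (idle)
t=25: (idle)

context switches = 7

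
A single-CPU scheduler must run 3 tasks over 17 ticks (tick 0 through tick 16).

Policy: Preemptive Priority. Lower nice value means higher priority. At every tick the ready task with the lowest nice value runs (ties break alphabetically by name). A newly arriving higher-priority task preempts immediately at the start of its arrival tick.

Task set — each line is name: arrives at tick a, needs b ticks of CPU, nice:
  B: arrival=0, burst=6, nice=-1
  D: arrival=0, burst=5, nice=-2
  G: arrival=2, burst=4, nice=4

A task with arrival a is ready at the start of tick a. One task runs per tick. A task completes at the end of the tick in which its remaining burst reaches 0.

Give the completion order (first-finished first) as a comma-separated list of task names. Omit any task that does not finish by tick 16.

t=0: ready={B,D} → run D
t=1: ready={B,D} → run D
t=2: ready={B,D,G} → run D
t=3: ready={B,D,G} → run D
t=4: ready={B,D,G} → run D
t=5: ready={B,G} → run B
t=6: ready={B,G} → run B
t=7: ready={B,G} → run B
t=8: ready={B,G} → run B
t=9: ready={B,G} → run B
t=10: ready={B,G} → run B
t=11: ready={G} → run G
t=12: ready={G} → run G
t=13: ready={G} → run G
t=14: ready={G} → run G
t=15: (idle)
t=16: (idle)

completion order = D, B, G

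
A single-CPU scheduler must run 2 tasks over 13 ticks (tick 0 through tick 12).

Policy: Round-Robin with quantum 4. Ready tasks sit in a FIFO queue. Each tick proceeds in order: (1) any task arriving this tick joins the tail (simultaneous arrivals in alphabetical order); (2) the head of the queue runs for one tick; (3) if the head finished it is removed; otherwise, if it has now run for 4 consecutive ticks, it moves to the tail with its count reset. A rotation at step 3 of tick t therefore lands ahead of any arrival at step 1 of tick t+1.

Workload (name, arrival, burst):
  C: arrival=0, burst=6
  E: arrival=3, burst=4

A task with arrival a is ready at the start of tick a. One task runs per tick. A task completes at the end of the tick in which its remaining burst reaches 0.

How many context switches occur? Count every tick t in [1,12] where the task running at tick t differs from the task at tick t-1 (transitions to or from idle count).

context switches = 3

t=0: queue=[C] q_used=0 → run C
t=1: queue=[C] q_used=1 → run C
t=2: queue=[C] q_used=2 → run C
t=3: queue=[C,E] q_used=3 → run C
t=4: queue=[E,C] q_used=0 → run E
t=5: queue=[E,C] q_used=1 → run E
t=6: queue=[E,C] q_used=2 → run E
t=7: queue=[E,C] q_used=3 → run E
t=8: queue=[C] q_used=0 → run C
t=9: queue=[C] q_used=1 → run C
t=10: (idle)
t=11: (idle)
t=12: (idle)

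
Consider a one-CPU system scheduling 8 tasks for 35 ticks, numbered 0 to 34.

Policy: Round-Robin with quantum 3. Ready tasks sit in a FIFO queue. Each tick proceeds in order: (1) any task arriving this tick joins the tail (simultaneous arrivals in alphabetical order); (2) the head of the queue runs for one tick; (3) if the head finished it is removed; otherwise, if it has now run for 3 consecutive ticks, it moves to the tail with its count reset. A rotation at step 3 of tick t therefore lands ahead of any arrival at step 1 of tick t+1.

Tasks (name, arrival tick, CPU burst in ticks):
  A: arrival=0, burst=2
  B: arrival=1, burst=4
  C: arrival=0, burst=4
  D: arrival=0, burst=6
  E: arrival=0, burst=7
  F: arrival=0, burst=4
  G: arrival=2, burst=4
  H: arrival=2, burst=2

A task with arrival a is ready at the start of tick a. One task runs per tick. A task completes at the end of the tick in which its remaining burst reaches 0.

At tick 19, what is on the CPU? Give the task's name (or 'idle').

t=0: queue=[A,C,D,E,F] q_used=0 → run A
t=1: queue=[A,C,D,E,F,B] q_used=1 → run A
t=2: queue=[C,D,E,F,B,G,H] q_used=0 → run C
t=3: queue=[C,D,E,F,B,G,H] q_used=1 → run C
t=4: queue=[C,D,E,F,B,G,H] q_used=2 → run C
t=5: queue=[D,E,F,B,G,H,C] q_used=0 → run D
t=6: queue=[D,E,F,B,G,H,C] q_used=1 → run D
t=7: queue=[D,E,F,B,G,H,C] q_used=2 → run D
t=8: queue=[E,F,B,G,H,C,D] q_used=0 → run E
t=9: queue=[E,F,B,G,H,C,D] q_used=1 → run E
t=10: queue=[E,F,B,G,H,C,D] q_used=2 → run E
t=11: queue=[F,B,G,H,C,D,E] q_used=0 → run F
t=12: queue=[F,B,G,H,C,D,E] q_used=1 → run F
t=13: queue=[F,B,G,H,C,D,E] q_used=2 → run F
t=14: queue=[B,G,H,C,D,E,F] q_used=0 → run B
t=15: queue=[B,G,H,C,D,E,F] q_used=1 → run B
t=16: queue=[B,G,H,C,D,E,F] q_used=2 → run B
t=17: queue=[G,H,C,D,E,F,B] q_used=0 → run G
t=18: queue=[G,H,C,D,E,F,B] q_used=1 → run G
t=19: queue=[G,H,C,D,E,F,B] q_used=2 → run G
t=20: queue=[H,C,D,E,F,B,G] q_used=0 → run H
t=21: queue=[H,C,D,E,F,B,G] q_used=1 → run H
t=22: queue=[C,D,E,F,B,G] q_used=0 → run C
t=23: queue=[D,E,F,B,G] q_used=0 → run D
t=24: queue=[D,E,F,B,G] q_used=1 → run D
t=25: queue=[D,E,F,B,G] q_used=2 → run D
t=26: queue=[E,F,B,G] q_used=0 → run E
t=27: queue=[E,F,B,G] q_used=1 → run E
t=28: queue=[E,F,B,G] q_used=2 → run E
t=29: queue=[F,B,G,E] q_used=0 → run F
t=30: queue=[B,G,E] q_used=0 → run B
t=31: queue=[G,E] q_used=0 → run G
t=32: queue=[E] q_used=0 → run E
t=33: (idle)
t=34: (idle)

running at tick 19 = G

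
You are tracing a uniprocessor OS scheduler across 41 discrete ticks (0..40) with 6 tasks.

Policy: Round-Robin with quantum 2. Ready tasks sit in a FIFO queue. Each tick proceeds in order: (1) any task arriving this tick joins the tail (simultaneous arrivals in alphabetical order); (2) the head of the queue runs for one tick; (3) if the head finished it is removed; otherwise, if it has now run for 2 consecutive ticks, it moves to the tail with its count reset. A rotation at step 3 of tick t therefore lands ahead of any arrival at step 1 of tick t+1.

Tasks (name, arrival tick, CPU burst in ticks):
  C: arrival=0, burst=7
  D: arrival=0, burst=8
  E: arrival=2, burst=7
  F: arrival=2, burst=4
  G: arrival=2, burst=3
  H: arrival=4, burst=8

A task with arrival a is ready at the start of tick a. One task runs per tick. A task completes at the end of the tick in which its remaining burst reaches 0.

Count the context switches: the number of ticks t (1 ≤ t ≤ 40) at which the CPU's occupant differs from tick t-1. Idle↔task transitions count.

t=0: queue=[C,D] q_used=0 → run C
t=1: queue=[C,D] q_used=1 → run C
t=2: queue=[D,C,E,F,G] q_used=0 → run D
t=3: queue=[D,C,E,F,G] q_used=1 → run D
t=4: queue=[C,E,F,G,D,H] q_used=0 → run C
t=5: queue=[C,E,F,G,D,H] q_used=1 → run C
t=6: queue=[E,F,G,D,H,C] q_used=0 → run E
t=7: queue=[E,F,G,D,H,C] q_used=1 → run E
t=8: queue=[F,G,D,H,C,E] q_used=0 → run F
t=9: queue=[F,G,D,H,C,E] q_used=1 → run F
t=10: queue=[G,D,H,C,E,F] q_used=0 → run G
t=11: queue=[G,D,H,C,E,F] q_used=1 → run G
t=12: queue=[D,H,C,E,F,G] q_used=0 → run D
t=13: queue=[D,H,C,E,F,G] q_used=1 → run D
t=14: queue=[H,C,E,F,G,D] q_used=0 → run H
t=15: queue=[H,C,E,F,G,D] q_used=1 → run H
t=16: queue=[C,E,F,G,D,H] q_used=0 → run C
t=17: queue=[C,E,F,G,D,H] q_used=1 → run C
t=18: queue=[E,F,G,D,H,C] q_used=0 → run E
t=19: queue=[E,F,G,D,H,C] q_used=1 → run E
t=20: queue=[F,G,D,H,C,E] q_used=0 → run F
t=21: queue=[F,G,D,H,C,E] q_used=1 → run F
t=22: queue=[G,D,H,C,E] q_used=0 → run G
t=23: queue=[D,H,C,E] q_used=0 → run D
t=24: queue=[D,H,C,E] q_used=1 → run D
t=25: queue=[H,C,E,D] q_used=0 → run H
t=26: queue=[H,C,E,D] q_used=1 → run H
t=27: queue=[C,E,D,H] q_used=0 → run C
t=28: queue=[E,D,H] q_used=0 → run E
t=29: queue=[E,D,H] q_used=1 → run E
t=30: queue=[D,H,E] q_used=0 → run D
t=31: queue=[D,H,E] q_used=1 → run D
t=32: queue=[H,E] q_used=0 → run H
t=33: queue=[H,E] q_used=1 → run H
t=34: queue=[E,H] q_used=0 → run E
t=35: queue=[H] q_used=0 → run H
t=36: queue=[H] q_used=1 → run H
t=37: (idle)
t=38: (idle)
t=39: (idle)
t=40: (idle)

context switches = 20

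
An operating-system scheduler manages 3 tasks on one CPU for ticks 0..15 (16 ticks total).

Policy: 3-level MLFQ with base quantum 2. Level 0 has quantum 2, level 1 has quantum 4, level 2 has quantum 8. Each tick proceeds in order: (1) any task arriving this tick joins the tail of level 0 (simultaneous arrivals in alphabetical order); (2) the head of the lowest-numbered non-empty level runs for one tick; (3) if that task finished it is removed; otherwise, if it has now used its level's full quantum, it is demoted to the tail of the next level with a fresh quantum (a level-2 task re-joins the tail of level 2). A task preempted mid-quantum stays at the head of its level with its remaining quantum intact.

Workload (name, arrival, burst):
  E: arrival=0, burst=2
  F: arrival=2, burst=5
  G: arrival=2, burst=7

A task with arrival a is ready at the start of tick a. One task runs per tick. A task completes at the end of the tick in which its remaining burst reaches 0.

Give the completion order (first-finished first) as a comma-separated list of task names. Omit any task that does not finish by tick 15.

completion order = E, F, G

t=0: L0/L1/L2 = E/-/- → run E
t=1: L0/L1/L2 = E/-/- → run E
t=2: L0/L1/L2 = FG/-/- → run F
t=3: L0/L1/L2 = FG/-/- → run F
t=4: L0/L1/L2 = G/F/- → run G
t=5: L0/L1/L2 = G/F/- → run G
t=6: L0/L1/L2 = -/FG/- → run F
t=7: L0/L1/L2 = -/FG/- → run F
t=8: L0/L1/L2 = -/FG/- → run F
t=9: L0/L1/L2 = -/G/- → run G
t=10: L0/L1/L2 = -/G/- → run G
t=11: L0/L1/L2 = -/G/- → run G
t=12: L0/L1/L2 = -/G/- → run G
t=13: L0/L1/L2 = -/-/G → run G
t=14: (idle)
t=15: (idle)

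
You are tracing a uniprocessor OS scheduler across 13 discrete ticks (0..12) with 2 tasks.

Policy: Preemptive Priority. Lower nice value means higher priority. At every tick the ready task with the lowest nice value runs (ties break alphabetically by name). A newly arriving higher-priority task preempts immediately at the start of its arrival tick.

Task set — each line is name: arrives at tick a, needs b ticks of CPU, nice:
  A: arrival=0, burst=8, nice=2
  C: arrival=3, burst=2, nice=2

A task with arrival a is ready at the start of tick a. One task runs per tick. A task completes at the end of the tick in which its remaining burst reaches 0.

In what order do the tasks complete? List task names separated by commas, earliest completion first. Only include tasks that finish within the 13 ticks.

completion order = A, C

t=0: ready={A} → run A
t=1: ready={A} → run A
t=2: ready={A} → run A
t=3: ready={A,C} → run A
t=4: ready={A,C} → run A
t=5: ready={A,C} → run A
t=6: ready={A,C} → run A
t=7: ready={A,C} → run A
t=8: ready={C} → run C
t=9: ready={C} → run C
t=10: (idle)
t=11: (idle)
t=12: (idle)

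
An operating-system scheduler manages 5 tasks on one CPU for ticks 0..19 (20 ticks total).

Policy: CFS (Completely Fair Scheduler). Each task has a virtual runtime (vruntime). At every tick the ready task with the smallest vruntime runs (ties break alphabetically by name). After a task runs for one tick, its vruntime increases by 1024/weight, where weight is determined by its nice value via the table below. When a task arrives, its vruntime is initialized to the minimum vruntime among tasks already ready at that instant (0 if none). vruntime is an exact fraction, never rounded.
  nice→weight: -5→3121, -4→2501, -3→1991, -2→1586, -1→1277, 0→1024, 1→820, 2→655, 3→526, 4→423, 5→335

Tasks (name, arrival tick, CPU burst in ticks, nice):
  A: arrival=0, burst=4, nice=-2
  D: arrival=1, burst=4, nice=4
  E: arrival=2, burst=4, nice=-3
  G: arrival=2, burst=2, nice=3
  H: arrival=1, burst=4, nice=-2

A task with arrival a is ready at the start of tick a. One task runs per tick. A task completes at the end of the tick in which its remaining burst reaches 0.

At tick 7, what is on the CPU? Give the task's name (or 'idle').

t=0: vr[A=0] → run A
t=1: vr[A=512/793 D=512/793 H=512/793] → run A
t=2: vr[A=1024/793 D=512/793 E=512/793 G=512/793 H=512/793] → run D
t=3: vr[A=1024/793 D=1028608/335439 E=512/793 G=512/793 H=512/793] → run E
t=4: vr[A=1024/793 D=1028608/335439 E=1831424/1578863 G=512/793 H=512/793] → run G
t=5: vr[A=1024/793 D=1028608/335439 E=1831424/1578863 G=540672/208559 H=512/793] → run H
t=6: vr[A=1024/793 D=1028608/335439 E=1831424/1578863 G=540672/208559 H=1024/793] → run E
t=7: vr[A=1024/793 D=1028608/335439 E=2643456/1578863 G=540672/208559 H=1024/793] → run A
t=8: vr[A=1536/793 D=1028608/335439 E=2643456/1578863 G=540672/208559 H=1024/793] → run H
t=9: vr[A=1536/793 D=1028608/335439 E=2643456/1578863 G=540672/208559 H=1536/793] → run E
t=10: vr[A=1536/793 D=1028608/335439 E=3455488/1578863 G=540672/208559 H=1536/793] → run A
t=11: vr[D=1028608/335439 E=3455488/1578863 G=540672/208559 H=1536/793] → run H
t=12: vr[D=1028608/335439 E=3455488/1578863 G=540672/208559 H=2048/793] → run E
t=13: vr[D=1028608/335439 G=540672/208559 H=2048/793] → run H
t=14: vr[D=1028608/335439 G=540672/208559] → run G
t=15: vr[D=1028608/335439] → run D
t=16: vr[D=1840640/335439] → run D
t=17: vr[D=884224/111813] → run D
t=18: (idle)
t=19: (idle)

running at tick 7 = A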